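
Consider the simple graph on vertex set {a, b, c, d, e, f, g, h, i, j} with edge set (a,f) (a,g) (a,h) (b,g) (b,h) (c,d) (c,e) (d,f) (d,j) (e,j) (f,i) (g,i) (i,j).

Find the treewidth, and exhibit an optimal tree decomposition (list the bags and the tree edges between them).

The largest bag has 3 vertices, giving width 2; this decomposition certifies tw(G) ≤ 2. Since e–c–d–j–e is a cycle in G, G is not acyclic. Forests are exactly the graphs of treewidth ≤ 1, so tw(G) ≥ 2. Combining the bounds, tw(G) = 2.

Treewidth 2.
Bags: B1 = {c, e, j}  B2 = {c, d, j}  B3 = {d, i, j}  B4 = {d, f, i}  B5 = {f, g, i}  B6 = {a, f, g}  B7 = {a, b, g}  B8 = {a, b, h}
Tree: B1–B2, B2–B3, B3–B4, B4–B5, B5–B6, B6–B7, B7–B8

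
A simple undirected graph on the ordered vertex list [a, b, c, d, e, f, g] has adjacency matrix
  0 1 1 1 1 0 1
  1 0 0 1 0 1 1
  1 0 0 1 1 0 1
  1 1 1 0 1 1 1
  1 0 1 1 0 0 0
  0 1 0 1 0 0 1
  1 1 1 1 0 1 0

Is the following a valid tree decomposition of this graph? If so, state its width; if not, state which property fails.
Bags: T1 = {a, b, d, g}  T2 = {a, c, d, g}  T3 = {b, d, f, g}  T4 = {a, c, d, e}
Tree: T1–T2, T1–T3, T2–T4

Vertex coverage: the bags together contain {a, b, c, d, e, f, g}, the full vertex set. Edge coverage: each edge of G has both endpoints in at least one bag. Running intersection: for every vertex, the bags containing it form a connected subtree. All three properties hold, so this is a valid tree decomposition of width max|bag| − 1 = 3, and hence tw(G) ≤ 3.

Yes; width 3.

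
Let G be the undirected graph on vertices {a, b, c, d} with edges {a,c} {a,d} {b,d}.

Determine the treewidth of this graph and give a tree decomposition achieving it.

Treewidth 1.
One optimal decomposition is:
Bags: B1 = {b, d}  B2 = {a, d}  B3 = {a, c}
Tree: B1–B2, B2–B3

The largest bag has 2 vertices, giving width 1; this decomposition certifies tw(G) ≤ 1. Since G has at least one edge (e.g. b–d), it is not an edgeless graph, so tw(G) ≥ 1. Combining the bounds, tw(G) = 1.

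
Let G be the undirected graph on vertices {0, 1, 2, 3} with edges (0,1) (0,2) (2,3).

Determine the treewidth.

1

A width-1 tree decomposition is:
Bags: B1 = {0, 1}  B2 = {0, 2}  B3 = {2, 3}
Tree: B1–B2, B2–B3
Every bag has size at most 2, so the width is 2 − 1 = 1 and tw(G) ≤ 1. Since G has at least one edge (e.g. 1–0), it is not an edgeless graph, so tw(G) ≥ 1. Combining the bounds, tw(G) = 1.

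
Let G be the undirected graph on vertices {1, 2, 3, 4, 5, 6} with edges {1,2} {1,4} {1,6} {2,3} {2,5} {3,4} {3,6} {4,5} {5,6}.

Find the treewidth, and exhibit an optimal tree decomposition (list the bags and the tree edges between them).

Treewidth 3.
Bags: B1 = {1, 3, 5, 6}  B2 = {1, 3, 4, 5}  B3 = {1, 2, 3, 5}
Tree: B1–B2, B2–B3

Each bag holds 4 vertices, so the decomposition has width 3, which upper-bounds the treewidth. For the lower bound: the 4 vertex sets {1,6}, {4,5}, {3}, {2} are disjoint, each induces a connected subgraph, and every pair is joined by at least one edge of G. Contracting each set to a single vertex therefore yields K_{4} as a minor, and since treewidth is minor-monotone, tw(G) ≥ tw(K_{4}) = 3. Hence tw(G) = 3 exactly.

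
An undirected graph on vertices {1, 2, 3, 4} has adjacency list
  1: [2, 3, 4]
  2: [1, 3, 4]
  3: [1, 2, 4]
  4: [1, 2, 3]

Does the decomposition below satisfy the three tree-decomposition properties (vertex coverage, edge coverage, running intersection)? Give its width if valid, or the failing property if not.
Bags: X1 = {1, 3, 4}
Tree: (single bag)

A tree decomposition must satisfy three properties: every vertex lies in some bag; for every edge, both endpoints lie together in some bag; and for every vertex, the bags containing it form a connected subtree. Here vertex 2 appears in no bag, so the decomposition is invalid.

No — vertex 2 appears in no bag.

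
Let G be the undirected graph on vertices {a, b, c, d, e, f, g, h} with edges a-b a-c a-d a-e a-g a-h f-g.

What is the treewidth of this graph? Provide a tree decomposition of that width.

Treewidth 1.
Bags: B1 = {a, d}  B2 = {a, h}  B3 = {a, g}  B4 = {a, e}  B5 = {f, g}  B6 = {a, b}  B7 = {a, c}
Tree: B1–B2, B1–B3, B2–B4, B3–B5, B3–B6, B1–B7

Every bag has size at most 2, so the width is 2 − 1 = 1 and tw(G) ≤ 1. G has an edge, so its treewidth is at least 1. Hence tw(G) = 1 exactly.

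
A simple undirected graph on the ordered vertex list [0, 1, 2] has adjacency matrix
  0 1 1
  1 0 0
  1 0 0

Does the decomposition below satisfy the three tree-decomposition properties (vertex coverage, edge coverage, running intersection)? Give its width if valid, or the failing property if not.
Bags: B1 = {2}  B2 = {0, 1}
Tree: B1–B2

A tree decomposition must satisfy three properties: every vertex lies in some bag; for every edge, both endpoints lie together in some bag; and for every vertex, the bags containing it form a connected subtree. Here edge (0,2) lies in no bag, so the decomposition is invalid.

No — edge (0,2) lies in no bag.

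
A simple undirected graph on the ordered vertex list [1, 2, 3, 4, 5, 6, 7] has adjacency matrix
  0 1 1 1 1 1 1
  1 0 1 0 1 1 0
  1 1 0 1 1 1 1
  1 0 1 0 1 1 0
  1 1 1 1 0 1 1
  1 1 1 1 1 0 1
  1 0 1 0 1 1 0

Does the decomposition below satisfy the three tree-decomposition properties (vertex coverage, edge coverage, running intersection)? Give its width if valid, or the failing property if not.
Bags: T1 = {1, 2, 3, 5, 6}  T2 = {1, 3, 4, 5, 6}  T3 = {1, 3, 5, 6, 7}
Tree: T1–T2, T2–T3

Checking the three conditions: (i) the bags cover all of {1, 2, 3, 4, 5, 6, 7}; (ii) for each edge, some bag contains both endpoints; (iii) the bags containing any fixed vertex form a subtree. All hold, so the decomposition is valid with width 5 − 1 = 4.

Yes; width 4.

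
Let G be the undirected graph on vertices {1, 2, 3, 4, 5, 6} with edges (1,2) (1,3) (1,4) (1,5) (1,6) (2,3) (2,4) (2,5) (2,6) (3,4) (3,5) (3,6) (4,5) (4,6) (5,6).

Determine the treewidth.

A width-5 tree decomposition is:
Bags: B1 = {1, 2, 3, 4, 5, 6}
Tree: (single bag)
With just one bag of size 6, the width is 6 − 1 = 5, so tw(G) ≤ 5. For the lower bound, the 6 vertices {1, 2, 3, 4, 5, 6} are pairwise adjacent, and any tree decomposition puts a clique entirely inside one bag — forcing width ≥ 5. The upper and lower bounds meet at 5, so that is the treewidth.

5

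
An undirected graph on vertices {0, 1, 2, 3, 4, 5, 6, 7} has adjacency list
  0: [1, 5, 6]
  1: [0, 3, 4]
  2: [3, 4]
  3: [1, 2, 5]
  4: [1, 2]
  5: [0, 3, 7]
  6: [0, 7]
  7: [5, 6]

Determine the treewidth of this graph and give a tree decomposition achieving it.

Treewidth 2.
One such decomposition:
Bags: B1 = {2, 3, 4}  B2 = {1, 3, 4}  B3 = {1, 3, 5}  B4 = {0, 1, 5}  B5 = {0, 5, 7}  B6 = {0, 6, 7}
Tree: B1–B2, B2–B3, B3–B4, B4–B5, B5–B6

Each bag holds 3 vertices, so the decomposition has width 2, which upper-bounds the treewidth. Since 2–4–1–3–2 is a cycle in G, G is not acyclic. Forests are exactly the graphs of treewidth ≤ 1, so tw(G) ≥ 2. Hence tw(G) = 2 exactly.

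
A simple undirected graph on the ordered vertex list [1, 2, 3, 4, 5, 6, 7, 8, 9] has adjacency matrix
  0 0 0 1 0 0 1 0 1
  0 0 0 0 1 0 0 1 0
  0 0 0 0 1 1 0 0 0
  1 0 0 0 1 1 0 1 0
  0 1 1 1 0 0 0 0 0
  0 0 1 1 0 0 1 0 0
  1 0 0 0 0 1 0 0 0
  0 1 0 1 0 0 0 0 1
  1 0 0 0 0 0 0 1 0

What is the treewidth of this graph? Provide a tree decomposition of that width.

Treewidth 3.
One such decomposition:
Bags: B1 = {1, 3, 6, 7}  B2 = {1, 3, 4, 6}  B3 = {1, 3, 4, 5}  B4 = {1, 4, 5, 9}  B5 = {4, 5, 8, 9}  B6 = {2, 5, 8, 9}
Tree: B1–B2, B2–B3, B3–B4, B4–B5, B5–B6

Each bag holds 4 vertices, so the decomposition has width 3, which upper-bounds the treewidth. For the lower bound: the 4 vertex sets {3,6,7}, {1}, {4}, {2,5,8,9} are disjoint, each induces a connected subgraph, and every pair is joined by at least one edge of G. Contracting each set to a single vertex therefore yields K_{4} as a minor, and since treewidth is minor-monotone, tw(G) ≥ tw(K_{4}) = 3. The upper and lower bounds meet at 3, so that is the treewidth.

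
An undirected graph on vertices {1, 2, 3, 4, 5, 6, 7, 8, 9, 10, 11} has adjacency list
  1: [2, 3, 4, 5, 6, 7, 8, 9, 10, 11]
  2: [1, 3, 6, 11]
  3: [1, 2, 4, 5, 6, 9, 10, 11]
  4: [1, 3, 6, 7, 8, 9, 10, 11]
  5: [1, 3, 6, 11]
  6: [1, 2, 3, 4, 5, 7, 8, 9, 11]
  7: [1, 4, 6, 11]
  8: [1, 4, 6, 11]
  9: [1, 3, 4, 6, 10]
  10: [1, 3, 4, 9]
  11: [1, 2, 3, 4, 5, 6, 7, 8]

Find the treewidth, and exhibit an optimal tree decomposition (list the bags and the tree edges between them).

Every bag has size at most 5, so the width is 5 − 1 = 4 and tw(G) ≤ 4. Conversely, {1, 3, 4, 9, 10} is a clique of size 5, and the vertices of any clique must share a bag in every tree decomposition; so some bag has ≥ 5 vertices and tw(G) ≥ 4. The upper and lower bounds meet at 4, so that is the treewidth.

Treewidth 4.
One optimal decomposition is:
Bags: B1 = {1, 3, 4, 6, 11}  B2 = {1, 2, 3, 6, 11}  B3 = {1, 4, 6, 7, 11}  B4 = {1, 3, 5, 6, 11}  B5 = {1, 3, 4, 6, 9}  B6 = {1, 3, 4, 9, 10}  B7 = {1, 4, 6, 8, 11}
Tree: B1–B2, B1–B3, B2–B4, B1–B5, B5–B6, B3–B7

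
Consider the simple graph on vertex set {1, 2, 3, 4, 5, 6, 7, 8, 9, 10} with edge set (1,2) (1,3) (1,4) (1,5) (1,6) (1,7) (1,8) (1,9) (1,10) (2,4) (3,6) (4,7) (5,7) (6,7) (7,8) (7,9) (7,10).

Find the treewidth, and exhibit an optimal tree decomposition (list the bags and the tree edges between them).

Every bag has size at most 3, so the width is 3 − 1 = 2 and tw(G) ≤ 2. For the lower bound, the 3 vertices {1, 2, 4} are pairwise adjacent, and any tree decomposition puts a clique entirely inside one bag — forcing width ≥ 2. The upper and lower bounds meet at 2, so that is the treewidth.

Treewidth 2.
One optimal decomposition is:
Bags: B1 = {1, 6, 7}  B2 = {1, 7, 10}  B3 = {1, 7, 9}  B4 = {1, 3, 6}  B5 = {1, 5, 7}  B6 = {1, 4, 7}  B7 = {1, 2, 4}  B8 = {1, 7, 8}
Tree: B1–B2, B1–B3, B1–B4, B3–B5, B1–B6, B6–B7, B3–B8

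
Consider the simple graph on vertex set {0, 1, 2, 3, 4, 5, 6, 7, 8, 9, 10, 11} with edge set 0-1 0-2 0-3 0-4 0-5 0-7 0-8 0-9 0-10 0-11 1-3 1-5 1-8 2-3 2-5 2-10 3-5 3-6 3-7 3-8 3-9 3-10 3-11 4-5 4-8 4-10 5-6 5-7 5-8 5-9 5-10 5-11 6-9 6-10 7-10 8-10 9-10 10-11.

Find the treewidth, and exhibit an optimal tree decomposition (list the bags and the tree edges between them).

Treewidth 4.
Bags: B1 = {0, 2, 3, 5, 10}  B2 = {0, 3, 5, 8, 10}  B3 = {0, 4, 5, 8, 10}  B4 = {0, 1, 3, 5, 8}  B5 = {0, 3, 5, 10, 11}  B6 = {0, 3, 5, 7, 10}  B7 = {0, 3, 5, 9, 10}  B8 = {3, 5, 6, 9, 10}
Tree: B1–B2, B2–B3, B2–B4, B2–B5, B2–B6, B2–B7, B7–B8

Each bag holds 5 vertices, so the decomposition has width 4, which upper-bounds the treewidth. For the lower bound, the 5 vertices {0, 1, 3, 5, 8} are pairwise adjacent, and any tree decomposition puts a clique entirely inside one bag — forcing width ≥ 4. Combining the bounds, tw(G) = 4.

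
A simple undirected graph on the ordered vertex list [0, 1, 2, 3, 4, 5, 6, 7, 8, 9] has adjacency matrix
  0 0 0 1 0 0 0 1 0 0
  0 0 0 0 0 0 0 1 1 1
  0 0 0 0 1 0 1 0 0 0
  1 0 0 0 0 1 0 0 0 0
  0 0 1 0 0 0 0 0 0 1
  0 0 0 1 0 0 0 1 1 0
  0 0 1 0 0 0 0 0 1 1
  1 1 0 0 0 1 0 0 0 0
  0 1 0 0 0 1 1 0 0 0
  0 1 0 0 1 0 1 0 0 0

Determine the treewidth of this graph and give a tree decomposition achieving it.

Treewidth 2.
Bags: B1 = {0, 3, 5}  B2 = {0, 5, 7}  B3 = {5, 7, 8}  B4 = {1, 7, 8}  B5 = {1, 6, 8}  B6 = {1, 6, 9}  B7 = {2, 6, 9}  B8 = {2, 4, 9}
Tree: B1–B2, B2–B3, B3–B4, B4–B5, B5–B6, B6–B7, B7–B8

Every bag has size at most 3, so the width is 3 − 1 = 2 and tw(G) ≤ 2. The edges 3–0–7–5–3 form a cycle, so G is not a tree and its treewidth is at least 2. Hence tw(G) = 2 exactly.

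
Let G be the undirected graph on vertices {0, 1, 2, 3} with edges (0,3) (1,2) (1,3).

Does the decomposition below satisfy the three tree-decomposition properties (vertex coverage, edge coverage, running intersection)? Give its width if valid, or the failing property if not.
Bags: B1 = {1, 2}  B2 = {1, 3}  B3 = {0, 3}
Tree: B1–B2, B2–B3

Yes; width 1.

Vertex coverage: the bags together contain {0, 1, 2, 3}, the full vertex set. Edge coverage: each edge of G has both endpoints in at least one bag. Running intersection: for every vertex, the bags containing it form a connected subtree. All three properties hold, so this is a valid tree decomposition of width max|bag| − 1 = 1, and hence tw(G) ≤ 1.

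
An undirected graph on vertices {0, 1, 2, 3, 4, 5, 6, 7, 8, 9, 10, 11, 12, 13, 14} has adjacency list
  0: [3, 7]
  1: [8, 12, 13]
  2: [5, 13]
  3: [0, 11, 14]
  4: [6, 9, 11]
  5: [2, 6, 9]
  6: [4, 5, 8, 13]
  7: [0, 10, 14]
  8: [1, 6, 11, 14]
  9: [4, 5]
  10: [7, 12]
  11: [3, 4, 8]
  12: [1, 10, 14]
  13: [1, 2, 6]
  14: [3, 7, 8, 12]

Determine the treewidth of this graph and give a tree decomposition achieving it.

Treewidth 3.
Bags: B1 = {0, 3, 7, 10}  B2 = {3, 7, 10, 14}  B3 = {3, 10, 12, 14}  B4 = {3, 11, 12, 14}  B5 = {8, 11, 12, 14}  B6 = {1, 8, 11, 12}  B7 = {1, 4, 8, 11}  B8 = {1, 4, 6, 8}  B9 = {1, 4, 6, 13}  B10 = {4, 6, 9, 13}  B11 = {5, 6, 9, 13}  B12 = {2, 5, 9, 13}
Tree: B1–B2, B2–B3, B3–B4, B4–B5, B5–B6, B6–B7, B7–B8, B8–B9, B9–B10, B10–B11, B11–B12

Every bag has size at most 4, so the width is 4 − 1 = 3 and tw(G) ≤ 3. For the lower bound: the 4 vertex sets {0,7,10}, {3}, {14}, {1,8,11,12} are disjoint, each induces a connected subgraph, and every pair is joined by at least one edge of G. Contracting each set to a single vertex therefore yields K_{4} as a minor, and since treewidth is minor-monotone, tw(G) ≥ tw(K_{4}) = 3. Therefore the treewidth is 3.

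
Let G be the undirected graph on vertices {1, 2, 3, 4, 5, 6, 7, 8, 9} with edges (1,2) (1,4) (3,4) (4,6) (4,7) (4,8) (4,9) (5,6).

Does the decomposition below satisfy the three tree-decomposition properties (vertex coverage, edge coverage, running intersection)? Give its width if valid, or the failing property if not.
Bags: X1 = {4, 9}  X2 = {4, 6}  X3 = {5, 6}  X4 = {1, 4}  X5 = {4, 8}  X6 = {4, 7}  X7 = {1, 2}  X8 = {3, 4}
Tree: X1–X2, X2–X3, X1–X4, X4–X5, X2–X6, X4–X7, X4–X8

Yes; width 1.

Vertex coverage: the bags together contain {1, 2, 3, 4, 5, 6, 7, 8, 9}, the full vertex set. Edge coverage: each edge of G has both endpoints in at least one bag. Running intersection: for every vertex, the bags containing it form a connected subtree. All three properties hold, so this is a valid tree decomposition of width max|bag| − 1 = 1, and hence tw(G) ≤ 1.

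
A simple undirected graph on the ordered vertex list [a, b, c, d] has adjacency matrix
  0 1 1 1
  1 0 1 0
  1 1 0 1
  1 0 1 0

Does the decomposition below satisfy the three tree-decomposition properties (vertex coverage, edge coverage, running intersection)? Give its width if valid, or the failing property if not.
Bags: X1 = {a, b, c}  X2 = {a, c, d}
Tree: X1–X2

Yes; width 2.

Vertex coverage: the bags together contain {a, b, c, d}, the full vertex set. Edge coverage: each edge of G has both endpoints in at least one bag. Running intersection: for every vertex, the bags containing it form a connected subtree. All three properties hold, so this is a valid tree decomposition of width max|bag| − 1 = 2, and hence tw(G) ≤ 2.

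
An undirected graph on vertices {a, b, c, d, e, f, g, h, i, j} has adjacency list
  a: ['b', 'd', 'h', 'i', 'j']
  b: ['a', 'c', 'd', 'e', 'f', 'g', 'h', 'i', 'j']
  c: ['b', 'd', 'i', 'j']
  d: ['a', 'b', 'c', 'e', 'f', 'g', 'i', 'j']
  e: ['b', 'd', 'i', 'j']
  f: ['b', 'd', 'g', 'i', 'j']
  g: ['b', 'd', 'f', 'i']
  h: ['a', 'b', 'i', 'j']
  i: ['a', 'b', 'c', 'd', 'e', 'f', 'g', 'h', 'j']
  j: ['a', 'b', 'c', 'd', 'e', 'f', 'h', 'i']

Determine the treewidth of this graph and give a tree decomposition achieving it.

Treewidth 4.
Bags: B1 = {a, b, d, i, j}  B2 = {b, d, f, i, j}  B3 = {b, c, d, i, j}  B4 = {a, b, h, i, j}  B5 = {b, d, f, g, i}  B6 = {b, d, e, i, j}
Tree: B1–B2, B1–B3, B1–B4, B2–B5, B3–B6

Every bag has size at most 5, so the width is 5 − 1 = 4 and tw(G) ≤ 4. For the lower bound, the 5 vertices {b, d, f, g, i} are pairwise adjacent, and any tree decomposition puts a clique entirely inside one bag — forcing width ≥ 4. Combining the bounds, tw(G) = 4.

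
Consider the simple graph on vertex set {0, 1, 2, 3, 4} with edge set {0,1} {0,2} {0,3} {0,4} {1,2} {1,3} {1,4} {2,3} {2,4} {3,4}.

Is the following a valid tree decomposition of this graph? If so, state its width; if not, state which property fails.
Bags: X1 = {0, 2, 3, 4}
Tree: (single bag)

No — vertex 1 appears in no bag.

A tree decomposition must satisfy three properties: every vertex lies in some bag; for every edge, both endpoints lie together in some bag; and for every vertex, the bags containing it form a connected subtree. Here vertex 1 appears in no bag, so the decomposition is invalid.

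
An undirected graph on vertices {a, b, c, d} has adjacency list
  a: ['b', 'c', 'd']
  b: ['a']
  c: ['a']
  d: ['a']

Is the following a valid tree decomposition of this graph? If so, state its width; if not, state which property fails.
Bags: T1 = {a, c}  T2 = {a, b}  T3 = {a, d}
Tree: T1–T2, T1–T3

Yes; width 1.

Checking the three conditions: (i) the bags cover all of {a, b, c, d}; (ii) for each edge, some bag contains both endpoints; (iii) the bags containing any fixed vertex form a subtree. All hold, so the decomposition is valid with width 2 − 1 = 1.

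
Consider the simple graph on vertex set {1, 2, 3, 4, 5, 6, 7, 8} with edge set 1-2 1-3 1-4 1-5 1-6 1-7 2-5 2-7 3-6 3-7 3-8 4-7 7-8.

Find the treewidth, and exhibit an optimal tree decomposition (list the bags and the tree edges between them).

Treewidth 2.
Bags: B1 = {1, 3, 7}  B2 = {1, 2, 7}  B3 = {1, 4, 7}  B4 = {3, 7, 8}  B5 = {1, 2, 5}  B6 = {1, 3, 6}
Tree: B1–B2, B2–B3, B1–B4, B2–B5, B1–B6

The largest bag has 3 vertices, giving width 2; this decomposition certifies tw(G) ≤ 2. Conversely, {3, 7, 8} is a clique of size 3, and the vertices of any clique must share a bag in every tree decomposition; so some bag has ≥ 3 vertices and tw(G) ≥ 2. Hence tw(G) = 2 exactly.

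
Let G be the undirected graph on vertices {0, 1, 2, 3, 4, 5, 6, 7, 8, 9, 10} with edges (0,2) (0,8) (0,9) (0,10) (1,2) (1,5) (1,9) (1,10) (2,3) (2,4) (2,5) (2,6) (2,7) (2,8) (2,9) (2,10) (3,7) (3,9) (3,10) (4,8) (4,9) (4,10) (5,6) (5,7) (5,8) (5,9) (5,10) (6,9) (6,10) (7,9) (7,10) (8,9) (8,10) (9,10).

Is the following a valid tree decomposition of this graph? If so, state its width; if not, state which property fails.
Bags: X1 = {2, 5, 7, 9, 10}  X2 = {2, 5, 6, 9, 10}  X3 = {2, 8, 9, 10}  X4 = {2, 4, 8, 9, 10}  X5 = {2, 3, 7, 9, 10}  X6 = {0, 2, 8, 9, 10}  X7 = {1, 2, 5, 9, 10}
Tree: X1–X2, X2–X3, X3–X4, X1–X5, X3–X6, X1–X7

No — edge (5,8) lies in no bag.

A tree decomposition must satisfy three properties: every vertex lies in some bag; for every edge, both endpoints lie together in some bag; and for every vertex, the bags containing it form a connected subtree. Here edge (5,8) lies in no bag, so the decomposition is invalid.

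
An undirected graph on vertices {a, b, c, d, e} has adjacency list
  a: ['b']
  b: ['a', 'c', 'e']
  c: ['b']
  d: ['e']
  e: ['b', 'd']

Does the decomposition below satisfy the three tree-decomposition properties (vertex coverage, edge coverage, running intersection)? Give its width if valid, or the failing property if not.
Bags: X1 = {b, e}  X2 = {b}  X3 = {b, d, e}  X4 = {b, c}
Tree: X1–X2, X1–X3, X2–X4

A tree decomposition must satisfy three properties: every vertex lies in some bag; for every edge, both endpoints lie together in some bag; and for every vertex, the bags containing it form a connected subtree. Here vertex a appears in no bag, so the decomposition is invalid.

No — vertex a appears in no bag.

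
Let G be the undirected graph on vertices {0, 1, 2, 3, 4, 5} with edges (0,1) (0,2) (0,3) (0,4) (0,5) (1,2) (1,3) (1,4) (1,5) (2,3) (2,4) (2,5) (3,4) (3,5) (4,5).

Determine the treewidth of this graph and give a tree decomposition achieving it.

With just one bag of size 6, the width is 6 − 1 = 5, so tw(G) ≤ 5. For the lower bound, the 6 vertices {0, 1, 2, 3, 4, 5} are pairwise adjacent, and any tree decomposition puts a clique entirely inside one bag — forcing width ≥ 5. The upper and lower bounds meet at 5, so that is the treewidth.

Treewidth 5.
Bags: B1 = {0, 1, 2, 3, 4, 5}
Tree: (single bag)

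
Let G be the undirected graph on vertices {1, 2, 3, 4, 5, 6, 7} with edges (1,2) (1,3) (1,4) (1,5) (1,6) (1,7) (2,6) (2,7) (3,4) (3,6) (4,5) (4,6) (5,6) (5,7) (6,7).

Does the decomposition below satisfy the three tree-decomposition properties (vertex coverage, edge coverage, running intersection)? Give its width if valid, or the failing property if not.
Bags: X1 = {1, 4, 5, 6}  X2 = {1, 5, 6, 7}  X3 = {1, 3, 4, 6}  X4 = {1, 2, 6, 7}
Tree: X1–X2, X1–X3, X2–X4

Yes; width 3.

Vertex coverage: the bags together contain {1, 2, 3, 4, 5, 6, 7}, the full vertex set. Edge coverage: each edge of G has both endpoints in at least one bag. Running intersection: for every vertex, the bags containing it form a connected subtree. All three properties hold, so this is a valid tree decomposition of width max|bag| − 1 = 3, and hence tw(G) ≤ 3.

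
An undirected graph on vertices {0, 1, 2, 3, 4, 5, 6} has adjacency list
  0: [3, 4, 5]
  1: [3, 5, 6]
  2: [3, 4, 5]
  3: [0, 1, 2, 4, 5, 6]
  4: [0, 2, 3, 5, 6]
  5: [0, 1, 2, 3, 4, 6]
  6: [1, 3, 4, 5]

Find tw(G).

3

A width-3 tree decomposition is:
Bags: B1 = {3, 4, 5, 6}  B2 = {1, 3, 5, 6}  B3 = {0, 3, 4, 5}  B4 = {2, 3, 4, 5}
Tree: B1–B2, B1–B3, B1–B4
The largest bag has 4 vertices, giving width 3; this decomposition certifies tw(G) ≤ 3. On the other hand G contains the 4-clique {1, 3, 5, 6}. A clique must lie in a single bag of any decomposition, so no decomposition can have width below 3. Hence tw(G) = 3 exactly.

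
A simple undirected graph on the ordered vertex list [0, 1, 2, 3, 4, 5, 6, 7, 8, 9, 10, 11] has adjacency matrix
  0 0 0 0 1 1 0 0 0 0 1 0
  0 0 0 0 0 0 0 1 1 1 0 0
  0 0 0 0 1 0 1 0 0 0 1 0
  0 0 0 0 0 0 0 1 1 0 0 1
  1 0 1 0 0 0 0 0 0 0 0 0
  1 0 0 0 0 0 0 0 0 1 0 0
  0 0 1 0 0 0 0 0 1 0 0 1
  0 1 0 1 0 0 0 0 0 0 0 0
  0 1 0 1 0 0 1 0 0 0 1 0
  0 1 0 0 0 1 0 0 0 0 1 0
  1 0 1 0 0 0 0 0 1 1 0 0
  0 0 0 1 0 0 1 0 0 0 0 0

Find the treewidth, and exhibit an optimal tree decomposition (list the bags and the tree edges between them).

The largest bag has 4 vertices, giving width 3; this decomposition certifies tw(G) ≤ 3. For the lower bound: the 4 vertex sets {0,4,5}, {2}, {10}, {1,6,8,9} are disjoint, each induces a connected subgraph, and every pair is joined by at least one edge of G. Contracting each set to a single vertex therefore yields K_{4} as a minor, and since treewidth is minor-monotone, tw(G) ≥ tw(K_{4}) = 3. Combining the bounds, tw(G) = 3.

Treewidth 3.
One optimal decomposition is:
Bags: B1 = {0, 2, 4, 5}  B2 = {0, 2, 5, 10}  B3 = {2, 5, 9, 10}  B4 = {2, 6, 9, 10}  B5 = {6, 8, 9, 10}  B6 = {1, 6, 8, 9}  B7 = {1, 6, 8, 11}  B8 = {1, 3, 8, 11}  B9 = {1, 3, 7, 11}
Tree: B1–B2, B2–B3, B3–B4, B4–B5, B5–B6, B6–B7, B7–B8, B8–B9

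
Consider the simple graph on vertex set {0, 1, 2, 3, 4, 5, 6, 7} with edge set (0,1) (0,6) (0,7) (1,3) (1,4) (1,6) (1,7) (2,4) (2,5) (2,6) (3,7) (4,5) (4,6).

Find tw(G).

A width-2 tree decomposition is:
Bags: B1 = {1, 4, 6}  B2 = {2, 4, 6}  B3 = {0, 1, 6}  B4 = {2, 4, 5}  B5 = {0, 1, 7}  B6 = {1, 3, 7}
Tree: B1–B2, B1–B3, B2–B4, B3–B5, B5–B6
Each bag holds 3 vertices, so the decomposition has width 2, which upper-bounds the treewidth. On the other hand G contains the 3-clique {0, 1, 6}. A clique must lie in a single bag of any decomposition, so no decomposition can have width below 2. Therefore the treewidth is 2.

2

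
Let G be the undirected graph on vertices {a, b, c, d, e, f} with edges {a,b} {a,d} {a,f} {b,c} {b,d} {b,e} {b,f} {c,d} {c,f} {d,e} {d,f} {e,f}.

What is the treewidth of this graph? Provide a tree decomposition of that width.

The largest bag has 4 vertices, giving width 3; this decomposition certifies tw(G) ≤ 3. Conversely, {b, d, e, f} is a clique of size 4, and the vertices of any clique must share a bag in every tree decomposition; so some bag has ≥ 4 vertices and tw(G) ≥ 3. The upper and lower bounds meet at 3, so that is the treewidth.

Treewidth 3.
One optimal decomposition is:
Bags: B1 = {b, d, e, f}  B2 = {b, c, d, f}  B3 = {a, b, d, f}
Tree: B1–B2, B2–B3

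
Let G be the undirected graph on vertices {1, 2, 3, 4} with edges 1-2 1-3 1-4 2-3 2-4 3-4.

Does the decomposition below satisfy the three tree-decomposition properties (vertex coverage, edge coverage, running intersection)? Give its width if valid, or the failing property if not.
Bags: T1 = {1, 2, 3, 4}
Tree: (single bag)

Yes; width 3.

Checking the three conditions: (i) the bags cover all of {1, 2, 3, 4}; (ii) for each edge, some bag contains both endpoints; (iii) the bags containing any fixed vertex form a subtree. All hold, so the decomposition is valid with width 4 − 1 = 3.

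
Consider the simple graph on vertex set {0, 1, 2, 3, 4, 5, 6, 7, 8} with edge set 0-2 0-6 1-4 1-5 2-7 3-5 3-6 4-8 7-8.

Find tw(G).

2

A width-2 tree decomposition is:
Bags: B1 = {0, 2, 7}  B2 = {0, 6, 7}  B3 = {3, 6, 7}  B4 = {3, 5, 7}  B5 = {1, 5, 7}  B6 = {1, 4, 7}  B7 = {4, 7, 8}
Tree: B1–B2, B2–B3, B3–B4, B4–B5, B5–B6, B6–B7
Each bag holds 3 vertices, so the decomposition has width 2, which upper-bounds the treewidth. Since 7–2–0–6–3–5–1–4–8–7 is a cycle in G, G is not acyclic. Forests are exactly the graphs of treewidth ≤ 1, so tw(G) ≥ 2. The upper and lower bounds meet at 2, so that is the treewidth.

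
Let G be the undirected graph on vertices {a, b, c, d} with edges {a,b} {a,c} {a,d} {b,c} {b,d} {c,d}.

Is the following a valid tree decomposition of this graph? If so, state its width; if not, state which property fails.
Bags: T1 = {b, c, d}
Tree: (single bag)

No — vertex a appears in no bag.

A tree decomposition must satisfy three properties: every vertex lies in some bag; for every edge, both endpoints lie together in some bag; and for every vertex, the bags containing it form a connected subtree. Here vertex a appears in no bag, so the decomposition is invalid.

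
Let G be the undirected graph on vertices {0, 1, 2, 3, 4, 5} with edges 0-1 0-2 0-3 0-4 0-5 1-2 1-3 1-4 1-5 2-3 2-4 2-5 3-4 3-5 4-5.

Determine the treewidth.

5

A width-5 tree decomposition is:
Bags: B1 = {0, 1, 2, 3, 4, 5}
Tree: (single bag)
With just one bag of size 6, the width is 6 − 1 = 5, so tw(G) ≤ 5. On the other hand G contains the 6-clique {0, 1, 2, 3, 4, 5}. A clique must lie in a single bag of any decomposition, so no decomposition can have width below 5. Therefore the treewidth is 5.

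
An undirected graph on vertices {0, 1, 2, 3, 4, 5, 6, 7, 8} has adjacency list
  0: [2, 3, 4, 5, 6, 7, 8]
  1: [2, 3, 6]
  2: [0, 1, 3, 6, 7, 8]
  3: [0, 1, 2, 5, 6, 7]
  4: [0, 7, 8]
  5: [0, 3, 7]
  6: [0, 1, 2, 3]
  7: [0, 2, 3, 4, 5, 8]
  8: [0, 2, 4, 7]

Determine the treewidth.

A width-3 tree decomposition is:
Bags: B1 = {0, 2, 3, 7}  B2 = {0, 2, 7, 8}  B3 = {0, 2, 3, 6}  B4 = {0, 3, 5, 7}  B5 = {1, 2, 3, 6}  B6 = {0, 4, 7, 8}
Tree: B1–B2, B1–B3, B1–B4, B3–B5, B2–B6
Each bag holds 4 vertices, so the decomposition has width 3, which upper-bounds the treewidth. Conversely, {0, 2, 3, 6} is a clique of size 4, and the vertices of any clique must share a bag in every tree decomposition; so some bag has ≥ 4 vertices and tw(G) ≥ 3. The upper and lower bounds meet at 3, so that is the treewidth.

3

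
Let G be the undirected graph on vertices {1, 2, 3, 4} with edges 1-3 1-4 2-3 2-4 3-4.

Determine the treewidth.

2

A width-2 tree decomposition is:
Bags: B1 = {2, 3, 4}  B2 = {1, 3, 4}
Tree: B1–B2
Every bag has size at most 3, so the width is 3 − 1 = 2 and tw(G) ≤ 2. On the other hand G contains the 3-clique {1, 3, 4}. A clique must lie in a single bag of any decomposition, so no decomposition can have width below 2. The upper and lower bounds meet at 2, so that is the treewidth.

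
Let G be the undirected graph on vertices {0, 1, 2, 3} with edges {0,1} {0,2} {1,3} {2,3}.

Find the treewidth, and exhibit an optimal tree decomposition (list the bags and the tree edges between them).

Treewidth 2.
One optimal decomposition is:
Bags: B1 = {0, 1, 2}  B2 = {1, 2, 3}
Tree: B1–B2

The largest bag has 3 vertices, giving width 2; this decomposition certifies tw(G) ≤ 2. The edges 2–0–1–3–2 form a cycle, so G is not a tree and its treewidth is at least 2. The upper and lower bounds meet at 2, so that is the treewidth.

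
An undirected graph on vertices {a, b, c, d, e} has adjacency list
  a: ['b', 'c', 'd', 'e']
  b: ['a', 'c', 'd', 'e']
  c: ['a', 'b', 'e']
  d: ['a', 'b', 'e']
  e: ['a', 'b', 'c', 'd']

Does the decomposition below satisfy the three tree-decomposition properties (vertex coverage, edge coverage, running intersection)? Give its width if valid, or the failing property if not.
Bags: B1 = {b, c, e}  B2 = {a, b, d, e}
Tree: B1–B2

No — edge (a,c) lies in no bag.

A tree decomposition must satisfy three properties: every vertex lies in some bag; for every edge, both endpoints lie together in some bag; and for every vertex, the bags containing it form a connected subtree. Here edge (a,c) lies in no bag, so the decomposition is invalid.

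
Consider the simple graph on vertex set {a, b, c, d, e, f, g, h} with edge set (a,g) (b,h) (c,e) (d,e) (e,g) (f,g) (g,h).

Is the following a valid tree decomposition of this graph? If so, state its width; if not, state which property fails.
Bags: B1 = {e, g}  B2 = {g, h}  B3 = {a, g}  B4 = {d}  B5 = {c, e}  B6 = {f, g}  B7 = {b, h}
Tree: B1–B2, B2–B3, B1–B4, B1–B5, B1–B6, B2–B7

No — edge (e,d) lies in no bag.

A tree decomposition must satisfy three properties: every vertex lies in some bag; for every edge, both endpoints lie together in some bag; and for every vertex, the bags containing it form a connected subtree. Here edge (e,d) lies in no bag, so the decomposition is invalid.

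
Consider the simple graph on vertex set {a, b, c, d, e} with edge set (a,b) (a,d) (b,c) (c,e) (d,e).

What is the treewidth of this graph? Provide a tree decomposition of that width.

The largest bag has 3 vertices, giving width 2; this decomposition certifies tw(G) ≤ 2. Since b–a–d–e–c–b is a cycle in G, G is not acyclic. Forests are exactly the graphs of treewidth ≤ 1, so tw(G) ≥ 2. Therefore the treewidth is 2.

Treewidth 2.
One optimal decomposition is:
Bags: B1 = {a, b, d}  B2 = {b, d, e}  B3 = {b, c, e}
Tree: B1–B2, B2–B3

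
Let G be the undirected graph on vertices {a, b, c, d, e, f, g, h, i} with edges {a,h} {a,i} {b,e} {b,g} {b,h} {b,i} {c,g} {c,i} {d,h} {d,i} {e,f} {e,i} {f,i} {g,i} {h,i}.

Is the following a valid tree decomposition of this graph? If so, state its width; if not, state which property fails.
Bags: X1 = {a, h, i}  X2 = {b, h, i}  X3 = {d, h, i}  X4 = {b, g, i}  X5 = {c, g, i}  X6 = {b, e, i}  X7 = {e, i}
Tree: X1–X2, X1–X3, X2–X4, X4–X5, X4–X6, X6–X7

No — vertex f appears in no bag.

A tree decomposition must satisfy three properties: every vertex lies in some bag; for every edge, both endpoints lie together in some bag; and for every vertex, the bags containing it form a connected subtree. Here vertex f appears in no bag, so the decomposition is invalid.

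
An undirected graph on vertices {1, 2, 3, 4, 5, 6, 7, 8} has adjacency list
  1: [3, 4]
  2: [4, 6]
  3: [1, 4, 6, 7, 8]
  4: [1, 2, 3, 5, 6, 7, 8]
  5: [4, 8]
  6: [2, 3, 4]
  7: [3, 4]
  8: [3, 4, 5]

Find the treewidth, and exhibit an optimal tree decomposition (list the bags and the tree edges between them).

Every bag has size at most 3, so the width is 3 − 1 = 2 and tw(G) ≤ 2. For the lower bound, the 3 vertices {2, 4, 6} are pairwise adjacent, and any tree decomposition puts a clique entirely inside one bag — forcing width ≥ 2. Hence tw(G) = 2 exactly.

Treewidth 2.
Bags: B1 = {1, 3, 4}  B2 = {3, 4, 7}  B3 = {3, 4, 8}  B4 = {3, 4, 6}  B5 = {4, 5, 8}  B6 = {2, 4, 6}
Tree: B1–B2, B1–B3, B3–B4, B3–B5, B4–B6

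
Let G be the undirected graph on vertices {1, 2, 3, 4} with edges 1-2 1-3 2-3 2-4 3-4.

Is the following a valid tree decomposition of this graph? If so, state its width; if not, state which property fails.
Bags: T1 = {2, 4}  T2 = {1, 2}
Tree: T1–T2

A tree decomposition must satisfy three properties: every vertex lies in some bag; for every edge, both endpoints lie together in some bag; and for every vertex, the bags containing it form a connected subtree. Here vertex 3 appears in no bag, so the decomposition is invalid.

No — vertex 3 appears in no bag.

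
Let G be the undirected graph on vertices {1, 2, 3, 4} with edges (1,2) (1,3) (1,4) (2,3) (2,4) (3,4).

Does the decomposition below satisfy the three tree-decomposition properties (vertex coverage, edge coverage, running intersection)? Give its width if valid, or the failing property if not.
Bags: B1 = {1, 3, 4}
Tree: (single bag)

A tree decomposition must satisfy three properties: every vertex lies in some bag; for every edge, both endpoints lie together in some bag; and for every vertex, the bags containing it form a connected subtree. Here vertex 2 appears in no bag, so the decomposition is invalid.

No — vertex 2 appears in no bag.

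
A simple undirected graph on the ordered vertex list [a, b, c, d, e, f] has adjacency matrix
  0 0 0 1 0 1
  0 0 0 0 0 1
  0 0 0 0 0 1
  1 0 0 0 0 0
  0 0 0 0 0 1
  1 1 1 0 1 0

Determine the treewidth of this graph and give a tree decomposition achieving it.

Treewidth 1.
One such decomposition:
Bags: B1 = {a, f}  B2 = {c, f}  B3 = {b, f}  B4 = {e, f}  B5 = {a, d}
Tree: B1–B2, B2–B3, B3–B4, B1–B5

The largest bag has 2 vertices, giving width 1; this decomposition certifies tw(G) ≤ 1. Since G has at least one edge (e.g. a–f), it is not an edgeless graph, so tw(G) ≥ 1. Therefore the treewidth is 1.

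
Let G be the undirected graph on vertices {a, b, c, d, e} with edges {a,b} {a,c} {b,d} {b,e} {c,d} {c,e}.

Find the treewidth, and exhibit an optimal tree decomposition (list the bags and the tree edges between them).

Treewidth 2.
One such decomposition:
Bags: B1 = {b, c, d}  B2 = {a, b, c}  B3 = {b, c, e}
Tree: B1–B2, B2–B3

Each bag holds 3 vertices, so the decomposition has width 2, which upper-bounds the treewidth. Since b–d–c–a–b is a cycle in G, G is not acyclic. Forests are exactly the graphs of treewidth ≤ 1, so tw(G) ≥ 2. Hence tw(G) = 2 exactly.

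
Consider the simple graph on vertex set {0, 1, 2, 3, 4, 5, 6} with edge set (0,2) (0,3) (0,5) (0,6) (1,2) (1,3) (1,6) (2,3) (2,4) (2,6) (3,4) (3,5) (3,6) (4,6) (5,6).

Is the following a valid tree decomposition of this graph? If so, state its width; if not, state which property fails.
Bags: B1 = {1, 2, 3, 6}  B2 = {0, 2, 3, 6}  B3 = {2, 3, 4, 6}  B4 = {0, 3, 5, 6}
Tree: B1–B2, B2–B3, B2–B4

Yes; width 3.

Checking the three conditions: (i) the bags cover all of {0, 1, 2, 3, 4, 5, 6}; (ii) for each edge, some bag contains both endpoints; (iii) the bags containing any fixed vertex form a subtree. All hold, so the decomposition is valid with width 4 − 1 = 3.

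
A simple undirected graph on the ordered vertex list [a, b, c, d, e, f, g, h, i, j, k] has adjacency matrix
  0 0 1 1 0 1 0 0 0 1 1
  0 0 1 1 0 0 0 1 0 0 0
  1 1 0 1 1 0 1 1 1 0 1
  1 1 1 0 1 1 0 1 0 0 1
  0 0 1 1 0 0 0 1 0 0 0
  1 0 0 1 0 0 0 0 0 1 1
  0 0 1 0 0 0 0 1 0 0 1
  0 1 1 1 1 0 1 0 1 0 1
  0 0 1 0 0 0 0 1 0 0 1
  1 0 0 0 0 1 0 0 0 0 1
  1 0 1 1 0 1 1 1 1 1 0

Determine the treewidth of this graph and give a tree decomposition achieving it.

The largest bag has 4 vertices, giving width 3; this decomposition certifies tw(G) ≤ 3. For the lower bound, the 4 vertices {c, d, e, h} are pairwise adjacent, and any tree decomposition puts a clique entirely inside one bag — forcing width ≥ 3. Therefore the treewidth is 3.

Treewidth 3.
Bags: B1 = {b, c, d, h}  B2 = {c, d, h, k}  B3 = {a, c, d, k}  B4 = {a, d, f, k}  B5 = {c, g, h, k}  B6 = {c, h, i, k}  B7 = {c, d, e, h}  B8 = {a, f, j, k}
Tree: B1–B2, B2–B3, B3–B4, B2–B5, B2–B6, B1–B7, B4–B8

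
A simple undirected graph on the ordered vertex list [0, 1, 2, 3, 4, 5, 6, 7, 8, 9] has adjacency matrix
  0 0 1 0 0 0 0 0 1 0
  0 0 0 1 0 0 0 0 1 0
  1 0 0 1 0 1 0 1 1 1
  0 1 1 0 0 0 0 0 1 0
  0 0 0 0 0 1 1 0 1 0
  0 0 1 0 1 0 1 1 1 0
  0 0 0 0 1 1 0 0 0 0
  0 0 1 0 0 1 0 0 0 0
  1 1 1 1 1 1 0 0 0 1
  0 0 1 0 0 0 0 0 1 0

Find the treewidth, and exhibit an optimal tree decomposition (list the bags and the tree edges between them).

Treewidth 2.
Bags: B1 = {2, 5, 8}  B2 = {4, 5, 8}  B3 = {2, 5, 7}  B4 = {2, 3, 8}  B5 = {2, 8, 9}  B6 = {1, 3, 8}  B7 = {0, 2, 8}  B8 = {4, 5, 6}
Tree: B1–B2, B1–B3, B1–B4, B1–B5, B4–B6, B1–B7, B2–B8

The largest bag has 3 vertices, giving width 2; this decomposition certifies tw(G) ≤ 2. On the other hand G contains the 3-clique {1, 3, 8}. A clique must lie in a single bag of any decomposition, so no decomposition can have width below 2. Therefore the treewidth is 2.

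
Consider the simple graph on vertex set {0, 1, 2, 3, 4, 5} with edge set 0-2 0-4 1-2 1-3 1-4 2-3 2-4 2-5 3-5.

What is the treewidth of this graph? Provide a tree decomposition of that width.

Treewidth 2.
Bags: B1 = {0, 2, 4}  B2 = {1, 2, 4}  B3 = {1, 2, 3}  B4 = {2, 3, 5}
Tree: B1–B2, B2–B3, B3–B4

Each bag holds 3 vertices, so the decomposition has width 2, which upper-bounds the treewidth. Conversely, {0, 2, 4} is a clique of size 3, and the vertices of any clique must share a bag in every tree decomposition; so some bag has ≥ 3 vertices and tw(G) ≥ 2. Hence tw(G) = 2 exactly.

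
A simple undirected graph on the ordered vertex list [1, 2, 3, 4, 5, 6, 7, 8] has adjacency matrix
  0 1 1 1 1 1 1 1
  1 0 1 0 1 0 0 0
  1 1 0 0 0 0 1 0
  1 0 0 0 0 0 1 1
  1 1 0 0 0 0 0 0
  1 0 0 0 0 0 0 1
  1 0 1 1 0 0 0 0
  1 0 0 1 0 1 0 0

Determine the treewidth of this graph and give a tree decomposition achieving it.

Every bag has size at most 3, so the width is 3 − 1 = 2 and tw(G) ≤ 2. For the lower bound, the 3 vertices {1, 2, 3} are pairwise adjacent, and any tree decomposition puts a clique entirely inside one bag — forcing width ≥ 2. Hence tw(G) = 2 exactly.

Treewidth 2.
One optimal decomposition is:
Bags: B1 = {1, 4, 7}  B2 = {1, 3, 7}  B3 = {1, 4, 8}  B4 = {1, 2, 3}  B5 = {1, 6, 8}  B6 = {1, 2, 5}
Tree: B1–B2, B1–B3, B2–B4, B3–B5, B4–B6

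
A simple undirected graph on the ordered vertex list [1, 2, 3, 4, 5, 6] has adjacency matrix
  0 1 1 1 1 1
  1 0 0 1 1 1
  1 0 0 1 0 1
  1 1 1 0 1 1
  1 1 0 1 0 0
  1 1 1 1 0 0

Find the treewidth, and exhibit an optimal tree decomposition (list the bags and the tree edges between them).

Treewidth 3.
One such decomposition:
Bags: B1 = {1, 2, 4, 6}  B2 = {1, 3, 4, 6}  B3 = {1, 2, 4, 5}
Tree: B1–B2, B1–B3

Each bag holds 4 vertices, so the decomposition has width 3, which upper-bounds the treewidth. On the other hand G contains the 4-clique {1, 2, 4, 5}. A clique must lie in a single bag of any decomposition, so no decomposition can have width below 3. Hence tw(G) = 3 exactly.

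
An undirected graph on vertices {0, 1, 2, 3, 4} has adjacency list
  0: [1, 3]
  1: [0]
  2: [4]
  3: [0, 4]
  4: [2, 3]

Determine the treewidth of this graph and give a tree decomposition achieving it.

The largest bag has 2 vertices, giving width 1; this decomposition certifies tw(G) ≤ 1. G has an edge, so its treewidth is at least 1. Hence tw(G) = 1 exactly.

Treewidth 1.
One optimal decomposition is:
Bags: B1 = {3, 4}  B2 = {0, 3}  B3 = {2, 4}  B4 = {0, 1}
Tree: B1–B2, B1–B3, B2–B4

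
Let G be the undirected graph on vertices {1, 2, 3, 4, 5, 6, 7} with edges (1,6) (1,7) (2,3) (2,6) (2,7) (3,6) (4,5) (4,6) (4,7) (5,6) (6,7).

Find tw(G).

2

A width-2 tree decomposition is:
Bags: B1 = {2, 6, 7}  B2 = {1, 6, 7}  B3 = {2, 3, 6}  B4 = {4, 6, 7}  B5 = {4, 5, 6}
Tree: B1–B2, B1–B3, B2–B4, B4–B5
Each bag holds 3 vertices, so the decomposition has width 2, which upper-bounds the treewidth. For the lower bound, the 3 vertices {2, 3, 6} are pairwise adjacent, and any tree decomposition puts a clique entirely inside one bag — forcing width ≥ 2. Hence tw(G) = 2 exactly.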